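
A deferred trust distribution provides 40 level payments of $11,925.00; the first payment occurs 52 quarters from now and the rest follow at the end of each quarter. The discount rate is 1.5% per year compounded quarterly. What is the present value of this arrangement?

$365,339.19

Ordinary annuity of 40 payments, first payment at period 52.
Periodic rate r = 0.015/4 per quarter; n is counted in quarters.
The ordinary-annuity PV formula values the stream one period before the first payment (period 51); discount that back 51 periods:
PV₀ = 11,925 × [1 − (1+r)^−40] / r × (1+r)^−51 = $365,339.19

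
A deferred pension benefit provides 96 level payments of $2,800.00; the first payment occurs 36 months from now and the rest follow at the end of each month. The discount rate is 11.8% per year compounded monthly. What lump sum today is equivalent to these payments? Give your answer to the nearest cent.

$123,148.77

Ordinary annuity of 96 payments, first payment at period 36.
Periodic rate r = 0.118/12 per month; n is counted in months.
The ordinary-annuity PV formula values the stream one period before the first payment (period 35); discount that back 35 periods:
PV₀ = 2,800 × [1 − (1+r)^−96] / r × (1+r)^−35 = $123,148.77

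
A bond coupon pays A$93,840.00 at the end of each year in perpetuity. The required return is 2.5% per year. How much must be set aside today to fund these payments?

Periodic rate r = 0.025 per year.
Level perpetuity: PV = PMT / r = 93,840 / (0.025) = A$3,753,600.00.

A$3,753,600.00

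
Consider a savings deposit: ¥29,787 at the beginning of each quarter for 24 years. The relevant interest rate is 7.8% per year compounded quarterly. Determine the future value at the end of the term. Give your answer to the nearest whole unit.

¥8,386,500

This is an annuity due: 96 deposits of ¥29,787 at the beginning of each quarter.
Periodic rate r = 0.078/4 per quarter; n is counted in quarters.
FV = PMT × [((1+r)^n − 1)/r] × (1+r) = 29,787 × [(1+r)^96 − 1] / r × (1+r) = ¥8,386,500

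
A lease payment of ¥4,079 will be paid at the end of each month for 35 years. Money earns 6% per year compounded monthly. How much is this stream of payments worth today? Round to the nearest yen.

¥715,376

This is an ordinary annuity: 420 payments of ¥4,079 at the end of each month.
Periodic rate r = 0.06/12 per month; n is counted in months.
PV = PMT × [(1 − (1+r)^−n)/r] = 4,079 × [1 − (1+r)^−420] / r = ¥715,376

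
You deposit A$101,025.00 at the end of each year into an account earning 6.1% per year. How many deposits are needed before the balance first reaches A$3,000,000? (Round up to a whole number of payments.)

18 payments

Periodic rate r = 0.061 per year.
Ordinary annuity FV: 3,000,000 = 101,025 × [((1+r)^n − 1)/r].
(1+r)^n = 1 + 3,000,000 × r / 101,025, so n = ln(1 + 3,000,000·r/101,025) / ln(1+r) = 17.46.
Round up to a whole number of payments: n = 18.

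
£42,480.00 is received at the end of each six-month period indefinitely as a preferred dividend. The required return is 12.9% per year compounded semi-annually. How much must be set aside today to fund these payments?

£658,604.65

Periodic rate r = 0.129/2 per half-year.
Level perpetuity: PV = PMT / r = 42,480 / (0.129/2) = £658,604.65.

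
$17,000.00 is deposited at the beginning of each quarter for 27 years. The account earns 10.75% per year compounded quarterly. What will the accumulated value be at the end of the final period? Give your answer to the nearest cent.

This is an annuity due: 108 deposits of $17,000.00 at the beginning of each quarter.
Periodic rate r = 0.1075/4 per quarter; n is counted in quarters.
FV = PMT × [((1+r)^n − 1)/r] × (1+r) = 17,000 × [(1+r)^108 − 1] / r × (1+r) = $10,740,259.05

$10,740,259.05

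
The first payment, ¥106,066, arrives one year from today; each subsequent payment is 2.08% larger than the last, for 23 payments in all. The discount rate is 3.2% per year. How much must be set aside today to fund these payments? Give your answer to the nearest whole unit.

¥2,101,997

Periodic rate r = 0.032 per year.
Growing ordinary annuity: PV = PMT₁ × [1 − ((1+g)/(1+r))^n] / (r − g) = 106,066 × [1 − ((1+0.0208)/(1+r))^23] / (r − 0.0208) = ¥2,101,997.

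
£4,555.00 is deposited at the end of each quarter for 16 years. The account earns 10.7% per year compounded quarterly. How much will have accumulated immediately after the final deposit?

This is an ordinary annuity: 64 deposits of £4,555.00 at the end of each quarter.
Periodic rate r = 0.107/4 per quarter; n is counted in quarters.
FV = PMT × [((1+r)^n − 1)/r] = 4,555 × [(1+r)^64 − 1] / r = £752,091.67

£752,091.67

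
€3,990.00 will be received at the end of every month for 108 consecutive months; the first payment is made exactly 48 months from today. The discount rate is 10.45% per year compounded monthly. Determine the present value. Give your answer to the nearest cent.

Ordinary annuity of 108 payments, first payment at period 48.
Periodic rate r = 0.1045/12 per month; n is counted in months.
The ordinary-annuity PV formula values the stream one period before the first payment (period 47); discount that back 47 periods:
PV₀ = 3,990 × [1 − (1+r)^−108] / r × (1+r)^−47 = €185,327.40

€185,327.40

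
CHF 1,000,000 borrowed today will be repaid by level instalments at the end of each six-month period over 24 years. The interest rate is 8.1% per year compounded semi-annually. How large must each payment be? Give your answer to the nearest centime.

CHF 47,575.62

Level ordinary annuity; solve PV = PMT × [(1 − (1+r)^−n)/r] for PMT.
Periodic rate r = 0.081/2 per half-year; n is counted in half-years.
With n = 48: PMT = 1,000,000 / ([(1 − (1+r)^−n)/r]) = CHF 47,575.62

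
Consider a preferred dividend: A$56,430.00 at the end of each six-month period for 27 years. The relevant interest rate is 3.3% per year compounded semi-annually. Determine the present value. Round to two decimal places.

This is an ordinary annuity: 54 payments of A$56,430.00 at the end of each six-month period.
Periodic rate r = 0.033/2 per half-year; n is counted in half-years.
PV = PMT × [(1 − (1+r)^−n)/r] = 56,430 × [1 − (1+r)^−54] / r = A$2,006,722.56

A$2,006,722.56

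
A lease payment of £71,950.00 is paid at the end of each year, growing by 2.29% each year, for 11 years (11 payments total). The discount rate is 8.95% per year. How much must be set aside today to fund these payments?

£540,543.91

Periodic rate r = 0.0895 per year.
Growing ordinary annuity: PV = PMT₁ × [1 − ((1+g)/(1+r))^n] / (r − g) = 71,950 × [1 − ((1+0.0229)/(1+r))^11] / (r − 0.0229) = £540,543.91.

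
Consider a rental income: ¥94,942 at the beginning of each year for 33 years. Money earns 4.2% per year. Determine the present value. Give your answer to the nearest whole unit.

This is an annuity due: 33 payments of ¥94,942 at the beginning of each year.
Periodic rate r = 0.042 per year.
PV = PMT × [(1 − (1+r)^−n)/r] × (1+r) = 94,942 × [1 − (1+r)^−33] / r × (1+r) = ¥1,749,508

¥1,749,508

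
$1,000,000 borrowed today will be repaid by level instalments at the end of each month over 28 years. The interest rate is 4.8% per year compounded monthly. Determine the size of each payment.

$5,416.39

Level ordinary annuity; solve PV = PMT × [(1 − (1+r)^−n)/r] for PMT.
Periodic rate r = 0.048/12 per month; n is counted in months.
With n = 336: PMT = 1,000,000 / ([(1 − (1+r)^−n)/r]) = $5,416.39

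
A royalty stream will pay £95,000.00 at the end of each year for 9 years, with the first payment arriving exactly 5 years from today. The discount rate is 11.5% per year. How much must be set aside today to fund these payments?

Ordinary annuity of 9 payments, first payment at period 5.
Periodic rate r = 0.115 per year.
The ordinary-annuity PV formula values the stream one period before the first payment (period 4); discount that back 4 periods:
PV₀ = 95,000 × [1 − (1+r)^−9] / r × (1+r)^−4 = £333,817.49

£333,817.49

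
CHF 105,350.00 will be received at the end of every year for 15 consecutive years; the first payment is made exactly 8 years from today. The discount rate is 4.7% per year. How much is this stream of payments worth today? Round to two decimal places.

CHF 809,174.90

Ordinary annuity of 15 payments, first payment at period 8.
Periodic rate r = 0.047 per year.
The ordinary-annuity PV formula values the stream one period before the first payment (period 7); discount that back 7 periods:
PV₀ = 105,350 × [1 − (1+r)^−15] / r × (1+r)^−7 = CHF 809,174.90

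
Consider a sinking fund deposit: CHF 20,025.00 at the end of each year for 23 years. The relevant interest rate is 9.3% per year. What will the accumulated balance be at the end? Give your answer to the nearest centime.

This is an ordinary annuity: 23 deposits of CHF 20,025.00 at the end of each year.
Periodic rate r = 0.093 per year.
FV = PMT × [((1+r)^n − 1)/r] = 20,025 × [(1+r)^23 − 1] / r = CHF 1,449,443.82

CHF 1,449,443.82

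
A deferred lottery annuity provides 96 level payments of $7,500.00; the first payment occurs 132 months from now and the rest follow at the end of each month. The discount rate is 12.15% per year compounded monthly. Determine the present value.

$122,685.04

Ordinary annuity of 96 payments, first payment at period 132.
Periodic rate r = 0.1215/12 per month; n is counted in months.
The ordinary-annuity PV formula values the stream one period before the first payment (period 131); discount that back 131 periods:
PV₀ = 7,500 × [1 − (1+r)^−96] / r × (1+r)^−131 = $122,685.04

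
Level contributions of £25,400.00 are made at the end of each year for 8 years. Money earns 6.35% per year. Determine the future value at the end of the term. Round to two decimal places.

This is an ordinary annuity: 8 deposits of £25,400.00 at the end of each year.
Periodic rate r = 0.0635 per year.
FV = PMT × [((1+r)^n − 1)/r] = 25,400 × [(1+r)^8 − 1] / r = £254,575.80

£254,575.80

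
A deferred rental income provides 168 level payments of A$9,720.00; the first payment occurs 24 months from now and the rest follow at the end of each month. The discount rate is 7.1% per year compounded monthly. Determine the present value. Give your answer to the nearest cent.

A$901,965.94

Ordinary annuity of 168 payments, first payment at period 24.
Periodic rate r = 0.071/12 per month; n is counted in months.
The ordinary-annuity PV formula values the stream one period before the first payment (period 23); discount that back 23 periods:
PV₀ = 9,720 × [1 − (1+r)^−168] / r × (1+r)^−23 = A$901,965.94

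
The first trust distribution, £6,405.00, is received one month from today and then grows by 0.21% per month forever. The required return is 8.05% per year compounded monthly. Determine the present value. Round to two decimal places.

Periodic rate r = 0.0805/12 per month.
Growing perpetuity (Gordon): PV = PMT₁ / (r − g) = 6,405 / (r − 0.0021) = £1,389,873.42.

£1,389,873.42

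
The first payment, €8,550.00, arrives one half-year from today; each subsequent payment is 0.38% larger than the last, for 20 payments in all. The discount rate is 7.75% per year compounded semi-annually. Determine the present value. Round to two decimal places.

Periodic rate r = 0.0775/2 per half-year; n is counted in half-years.
Growing ordinary annuity: PV = PMT₁ × [1 − ((1+g)/(1+r))^n] / (r − g) = 8,550 × [1 − ((1+0.0038)/(1+r))^20] / (r − 0.0038) = €121,255.97.

€121,255.97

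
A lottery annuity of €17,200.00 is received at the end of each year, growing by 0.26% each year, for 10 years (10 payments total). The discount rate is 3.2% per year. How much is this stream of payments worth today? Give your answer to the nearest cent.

€146,845.34

Periodic rate r = 0.032 per year.
Growing ordinary annuity: PV = PMT₁ × [1 − ((1+g)/(1+r))^n] / (r − g) = 17,200 × [1 − ((1+0.0026)/(1+r))^10] / (r − 0.0026) = €146,845.34.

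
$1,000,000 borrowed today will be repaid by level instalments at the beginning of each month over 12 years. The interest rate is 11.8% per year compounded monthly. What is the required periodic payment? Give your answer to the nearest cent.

$12,886.66

Level annuity due; solve PV = PMT × [(1 − (1+r)^−n)/r] × (1+r) for PMT.
Periodic rate r = 0.118/12 per month; n is counted in months.
With n = 144: PMT = 1,000,000 / ([(1 − (1+r)^−n)/r] × (1+r)) = $12,886.66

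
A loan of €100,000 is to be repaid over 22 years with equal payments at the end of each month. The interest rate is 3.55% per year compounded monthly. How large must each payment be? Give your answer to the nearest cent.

€546.30

Level ordinary annuity; solve PV = PMT × [(1 − (1+r)^−n)/r] for PMT.
Periodic rate r = 0.0355/12 per month; n is counted in months.
With n = 264: PMT = 100,000 / ([(1 − (1+r)^−n)/r]) = €546.30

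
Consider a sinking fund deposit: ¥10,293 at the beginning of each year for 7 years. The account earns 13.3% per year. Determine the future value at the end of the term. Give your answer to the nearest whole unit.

¥122,466

This is an annuity due: 7 deposits of ¥10,293 at the beginning of each year.
Periodic rate r = 0.133 per year.
FV = PMT × [((1+r)^n − 1)/r] × (1+r) = 10,293 × [(1+r)^7 − 1] / r × (1+r) = ¥122,466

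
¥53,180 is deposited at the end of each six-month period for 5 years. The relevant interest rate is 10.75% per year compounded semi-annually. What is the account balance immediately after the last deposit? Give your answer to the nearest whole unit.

This is an ordinary annuity: 10 deposits of ¥53,180 at the end of each six-month period.
Periodic rate r = 0.1075/2 per half-year; n is counted in half-years.
FV = PMT × [((1+r)^n − 1)/r] = 53,180 × [(1+r)^10 − 1] / r = ¥680,717

¥680,717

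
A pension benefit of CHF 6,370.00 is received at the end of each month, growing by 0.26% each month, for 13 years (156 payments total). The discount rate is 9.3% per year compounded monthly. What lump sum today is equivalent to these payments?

CHF 680,712.93

Periodic rate r = 0.093/12 per month; n is counted in months.
Growing ordinary annuity: PV = PMT₁ × [1 − ((1+g)/(1+r))^n] / (r − g) = 6,370 × [1 − ((1+0.0026)/(1+r))^156] / (r − 0.0026) = CHF 680,712.93.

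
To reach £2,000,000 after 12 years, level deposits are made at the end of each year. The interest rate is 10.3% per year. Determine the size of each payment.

Level ordinary annuity; solve FV = PMT × [((1+r)^n − 1)/r] for PMT.
Periodic rate r = 0.103 per year.
With n = 12: PMT = 2,000,000 / ([((1+r)^n − 1)/r]) = £91,853.76

£91,853.76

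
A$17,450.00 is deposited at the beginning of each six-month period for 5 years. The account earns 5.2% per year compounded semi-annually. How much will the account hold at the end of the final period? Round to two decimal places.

This is an annuity due: 10 deposits of A$17,450.00 at the beginning of each six-month period.
Periodic rate r = 0.052/2 per half-year; n is counted in half-years.
FV = PMT × [((1+r)^n − 1)/r] × (1+r) = 17,450 × [(1+r)^10 − 1] / r × (1+r) = A$201,504.87

A$201,504.87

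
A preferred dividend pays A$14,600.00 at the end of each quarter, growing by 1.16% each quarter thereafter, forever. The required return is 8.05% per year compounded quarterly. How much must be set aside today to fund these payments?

A$1,712,609.97

Periodic rate r = 0.0805/4 per quarter.
Growing perpetuity (Gordon): PV = PMT₁ / (r − g) = 14,600 / (r − 0.0116) = A$1,712,609.97.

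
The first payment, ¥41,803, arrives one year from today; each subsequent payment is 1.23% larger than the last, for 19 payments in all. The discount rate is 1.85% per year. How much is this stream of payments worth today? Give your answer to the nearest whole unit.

¥738,545

Periodic rate r = 0.0185 per year.
Growing ordinary annuity: PV = PMT₁ × [1 − ((1+g)/(1+r))^n] / (r − g) = 41,803 × [1 − ((1+0.0123)/(1+r))^19] / (r − 0.0123) = ¥738,545.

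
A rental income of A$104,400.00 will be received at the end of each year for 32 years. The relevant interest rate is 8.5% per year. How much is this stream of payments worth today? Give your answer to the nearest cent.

This is an ordinary annuity: 32 payments of A$104,400.00 at the end of each year.
Periodic rate r = 0.085 per year.
PV = PMT × [(1 − (1+r)^−n)/r] = 104,400 × [1 − (1+r)^−32] / r = A$1,137,968.10

A$1,137,968.10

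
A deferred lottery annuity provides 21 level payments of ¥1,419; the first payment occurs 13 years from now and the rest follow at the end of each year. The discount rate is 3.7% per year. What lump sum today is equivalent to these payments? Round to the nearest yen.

Ordinary annuity of 21 payments, first payment at period 13.
Periodic rate r = 0.037 per year.
The ordinary-annuity PV formula values the stream one period before the first payment (period 12); discount that back 12 periods:
PV₀ = 1,419 × [1 − (1+r)^−21] / r × (1+r)^−12 = ¥13,236

¥13,236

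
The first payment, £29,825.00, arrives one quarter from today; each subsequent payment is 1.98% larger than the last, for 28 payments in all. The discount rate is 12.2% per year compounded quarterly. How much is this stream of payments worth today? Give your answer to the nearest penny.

Periodic rate r = 0.122/4 per quarter; n is counted in quarters.
Growing ordinary annuity: PV = PMT₁ × [1 − ((1+g)/(1+r))^n] / (r − g) = 29,825 × [1 − ((1+0.0198)/(1+r))^28] / (r − 0.0198) = £706,378.78.

£706,378.78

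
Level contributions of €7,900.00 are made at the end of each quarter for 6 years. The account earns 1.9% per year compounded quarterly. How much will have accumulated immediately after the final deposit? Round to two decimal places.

€200,326.84

This is an ordinary annuity: 24 deposits of €7,900.00 at the end of each quarter.
Periodic rate r = 0.019/4 per quarter; n is counted in quarters.
FV = PMT × [((1+r)^n − 1)/r] = 7,900 × [(1+r)^24 − 1] / r = €200,326.84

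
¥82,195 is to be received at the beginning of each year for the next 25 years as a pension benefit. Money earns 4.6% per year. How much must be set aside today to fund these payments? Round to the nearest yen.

¥1,261,849

This is an annuity due: 25 payments of ¥82,195 at the beginning of each year.
Periodic rate r = 0.046 per year.
PV = PMT × [(1 − (1+r)^−n)/r] × (1+r) = 82,195 × [1 − (1+r)^−25] / r × (1+r) = ¥1,261,849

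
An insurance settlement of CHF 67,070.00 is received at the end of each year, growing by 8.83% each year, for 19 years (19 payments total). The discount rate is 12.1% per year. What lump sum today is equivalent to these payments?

CHF 882,384.26

Periodic rate r = 0.121 per year.
Growing ordinary annuity: PV = PMT₁ × [1 − ((1+g)/(1+r))^n] / (r − g) = 67,070 × [1 − ((1+0.0883)/(1+r))^19] / (r − 0.0883) = CHF 882,384.26.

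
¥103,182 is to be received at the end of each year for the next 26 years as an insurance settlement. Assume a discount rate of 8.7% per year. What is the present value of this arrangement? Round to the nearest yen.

¥1,050,445

This is an ordinary annuity: 26 payments of ¥103,182 at the end of each year.
Periodic rate r = 0.087 per year.
PV = PMT × [(1 − (1+r)^−n)/r] = 103,182 × [1 − (1+r)^−26] / r = ¥1,050,445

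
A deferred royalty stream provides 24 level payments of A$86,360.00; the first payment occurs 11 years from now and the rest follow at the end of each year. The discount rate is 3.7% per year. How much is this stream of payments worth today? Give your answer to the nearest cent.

Ordinary annuity of 24 payments, first payment at period 11.
Periodic rate r = 0.037 per year.
The ordinary-annuity PV formula values the stream one period before the first payment (period 10); discount that back 10 periods:
PV₀ = 86,360 × [1 − (1+r)^−24] / r × (1+r)^−10 = A$944,387.82

A$944,387.82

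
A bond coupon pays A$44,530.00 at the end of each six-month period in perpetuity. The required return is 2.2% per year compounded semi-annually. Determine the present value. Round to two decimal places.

A$4,048,181.82

Periodic rate r = 0.022/2 per half-year.
Level perpetuity: PV = PMT / r = 44,530 / (0.022/2) = A$4,048,181.82.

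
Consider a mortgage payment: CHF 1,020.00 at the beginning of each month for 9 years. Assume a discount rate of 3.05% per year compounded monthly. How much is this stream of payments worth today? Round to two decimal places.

This is an annuity due: 108 payments of CHF 1,020.00 at the beginning of each month.
Periodic rate r = 0.0305/12 per month; n is counted in months.
PV = PMT × [(1 − (1+r)^−n)/r] × (1+r) = 1,020 × [1 − (1+r)^−108] / r × (1+r) = CHF 96,472.37

CHF 96,472.37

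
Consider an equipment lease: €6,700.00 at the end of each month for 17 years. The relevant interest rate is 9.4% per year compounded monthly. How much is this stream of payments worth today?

€681,206.76

This is an ordinary annuity: 204 payments of €6,700.00 at the end of each month.
Periodic rate r = 0.094/12 per month; n is counted in months.
PV = PMT × [(1 − (1+r)^−n)/r] = 6,700 × [1 − (1+r)^−204] / r = €681,206.76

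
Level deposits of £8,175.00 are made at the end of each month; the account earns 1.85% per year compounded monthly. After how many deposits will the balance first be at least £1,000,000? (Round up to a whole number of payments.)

Periodic rate r = 0.0185/12 per month; n is counted in months.
Ordinary annuity FV: 1,000,000 = 8,175 × [((1+r)^n − 1)/r].
(1+r)^n = 1 + 1,000,000 × r / 8,175, so n = ln(1 + 1,000,000·r/8,175) / ln(1+r) = 112.15.
Round up to a whole number of payments: n = 113.

113 payments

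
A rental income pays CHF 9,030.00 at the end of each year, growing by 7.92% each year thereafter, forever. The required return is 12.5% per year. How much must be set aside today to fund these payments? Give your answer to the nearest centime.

Periodic rate r = 0.125 per year.
Growing perpetuity (Gordon): PV = PMT₁ / (r − g) = 9,030 / (r − 0.0792) = CHF 197,161.57.

CHF 197,161.57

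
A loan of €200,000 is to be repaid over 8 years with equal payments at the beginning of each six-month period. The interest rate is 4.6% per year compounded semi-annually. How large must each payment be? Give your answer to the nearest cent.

€14,743.27

Level annuity due; solve PV = PMT × [(1 − (1+r)^−n)/r] × (1+r) for PMT.
Periodic rate r = 0.046/2 per half-year; n is counted in half-years.
With n = 16: PMT = 200,000 / ([(1 − (1+r)^−n)/r] × (1+r)) = €14,743.27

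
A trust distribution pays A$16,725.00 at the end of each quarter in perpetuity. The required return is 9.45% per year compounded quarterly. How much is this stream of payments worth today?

A$707,936.51

Periodic rate r = 0.0945/4 per quarter.
Level perpetuity: PV = PMT / r = 16,725 / (0.0945/4) = A$707,936.51.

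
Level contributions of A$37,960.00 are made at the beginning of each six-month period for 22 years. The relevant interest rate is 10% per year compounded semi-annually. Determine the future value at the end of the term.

A$6,024,257.92

This is an annuity due: 44 deposits of A$37,960.00 at the beginning of each six-month period.
Periodic rate r = 0.1/2 per half-year; n is counted in half-years.
FV = PMT × [((1+r)^n − 1)/r] × (1+r) = 37,960 × [(1+r)^44 − 1] / r × (1+r) = A$6,024,257.92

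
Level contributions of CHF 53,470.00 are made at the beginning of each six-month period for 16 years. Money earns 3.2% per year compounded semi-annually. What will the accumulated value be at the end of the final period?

This is an annuity due: 32 deposits of CHF 53,470.00 at the beginning of each six-month period.
Periodic rate r = 0.032/2 per half-year; n is counted in half-years.
FV = PMT × [((1+r)^n − 1)/r] × (1+r) = 53,470 × [(1+r)^32 − 1] / r × (1+r) = CHF 2,247,297.87

CHF 2,247,297.87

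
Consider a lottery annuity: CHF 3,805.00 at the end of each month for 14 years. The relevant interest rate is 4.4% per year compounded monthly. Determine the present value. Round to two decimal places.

CHF 476,618.45

This is an ordinary annuity: 168 payments of CHF 3,805.00 at the end of each month.
Periodic rate r = 0.044/12 per month; n is counted in months.
PV = PMT × [(1 − (1+r)^−n)/r] = 3,805 × [1 − (1+r)^−168] / r = CHF 476,618.45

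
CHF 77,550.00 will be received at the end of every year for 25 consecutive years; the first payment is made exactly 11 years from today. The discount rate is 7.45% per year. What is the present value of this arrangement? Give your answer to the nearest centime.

Ordinary annuity of 25 payments, first payment at period 11.
Periodic rate r = 0.0745 per year.
The ordinary-annuity PV formula values the stream one period before the first payment (period 10); discount that back 10 periods:
PV₀ = 77,550 × [1 − (1+r)^−25] / r × (1+r)^−10 = CHF 423,234.27

CHF 423,234.27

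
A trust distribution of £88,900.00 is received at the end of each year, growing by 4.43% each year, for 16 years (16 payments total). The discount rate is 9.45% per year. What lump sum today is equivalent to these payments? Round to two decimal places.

Periodic rate r = 0.0945 per year.
Growing ordinary annuity: PV = PMT₁ × [1 − ((1+g)/(1+r))^n] / (r − g) = 88,900 × [1 − ((1+0.0443)/(1+r))^16] / (r − 0.0443) = £935,409.06.

£935,409.06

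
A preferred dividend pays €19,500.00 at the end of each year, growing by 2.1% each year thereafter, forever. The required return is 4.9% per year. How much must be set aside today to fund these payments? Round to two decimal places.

Periodic rate r = 0.049 per year.
Growing perpetuity (Gordon): PV = PMT₁ / (r − g) = 19,500 / (r − 0.021) = €696,428.57.

€696,428.57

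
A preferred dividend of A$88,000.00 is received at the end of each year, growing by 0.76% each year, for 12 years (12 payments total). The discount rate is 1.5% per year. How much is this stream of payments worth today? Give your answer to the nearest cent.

Periodic rate r = 0.015 per year.
Growing ordinary annuity: PV = PMT₁ × [1 − ((1+g)/(1+r))^n] / (r − g) = 88,000 × [1 − ((1+0.0076)/(1+r))^12] / (r − 0.0076) = A$999,673.23.

A$999,673.23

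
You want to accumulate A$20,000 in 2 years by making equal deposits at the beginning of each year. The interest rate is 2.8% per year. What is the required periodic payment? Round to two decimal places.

A$9,593.32

Level annuity due; solve FV = PMT × [((1+r)^n − 1)/r] × (1+r) for PMT.
Periodic rate r = 0.028 per year.
With n = 2: PMT = 20,000 / ([((1+r)^n − 1)/r] × (1+r)) = A$9,593.32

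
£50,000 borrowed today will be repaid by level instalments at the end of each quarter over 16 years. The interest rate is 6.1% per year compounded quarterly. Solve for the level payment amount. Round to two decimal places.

£1,229.05

Level ordinary annuity; solve PV = PMT × [(1 − (1+r)^−n)/r] for PMT.
Periodic rate r = 0.061/4 per quarter; n is counted in quarters.
With n = 64: PMT = 50,000 / ([(1 − (1+r)^−n)/r]) = £1,229.05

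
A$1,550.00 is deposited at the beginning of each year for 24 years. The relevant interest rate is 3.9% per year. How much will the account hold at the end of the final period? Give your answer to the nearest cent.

A$62,138.61

This is an annuity due: 24 deposits of A$1,550.00 at the beginning of each year.
Periodic rate r = 0.039 per year.
FV = PMT × [((1+r)^n − 1)/r] × (1+r) = 1,550 × [(1+r)^24 − 1] / r × (1+r) = A$62,138.61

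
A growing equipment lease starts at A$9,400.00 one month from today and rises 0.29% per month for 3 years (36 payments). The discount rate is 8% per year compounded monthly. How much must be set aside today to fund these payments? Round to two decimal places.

Periodic rate r = 0.08/12 per month; n is counted in months.
Growing ordinary annuity: PV = PMT₁ × [1 − ((1+g)/(1+r))^n] / (r − g) = 9,400 × [1 − ((1+0.0029)/(1+r))^36] / (r − 0.0029) = A$315,052.50.

A$315,052.50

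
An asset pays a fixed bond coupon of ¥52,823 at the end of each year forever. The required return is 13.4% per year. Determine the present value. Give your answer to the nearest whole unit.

¥394,201

Periodic rate r = 0.134 per year.
Level perpetuity: PV = PMT / r = 52,823 / (0.134) = ¥394,201.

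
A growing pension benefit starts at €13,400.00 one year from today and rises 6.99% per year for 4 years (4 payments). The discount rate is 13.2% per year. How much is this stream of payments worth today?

€43,594.05

Periodic rate r = 0.132 per year.
Growing ordinary annuity: PV = PMT₁ × [1 − ((1+g)/(1+r))^n] / (r − g) = 13,400 × [1 − ((1+0.0699)/(1+r))^4] / (r − 0.0699) = €43,594.05.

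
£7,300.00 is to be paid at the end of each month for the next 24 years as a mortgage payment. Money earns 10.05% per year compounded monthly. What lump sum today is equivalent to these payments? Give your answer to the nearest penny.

This is an ordinary annuity: 288 payments of £7,300.00 at the end of each month.
Periodic rate r = 0.1005/12 per month; n is counted in months.
PV = PMT × [(1 − (1+r)^−n)/r] = 7,300 × [1 − (1+r)^−288] / r = £792,722.73

£792,722.73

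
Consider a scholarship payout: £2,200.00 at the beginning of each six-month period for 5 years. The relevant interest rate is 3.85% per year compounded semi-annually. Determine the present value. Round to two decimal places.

£20,221.37

This is an annuity due: 10 payments of £2,200.00 at the beginning of each six-month period.
Periodic rate r = 0.0385/2 per half-year; n is counted in half-years.
PV = PMT × [(1 − (1+r)^−n)/r] × (1+r) = 2,200 × [1 − (1+r)^−10] / r × (1+r) = £20,221.37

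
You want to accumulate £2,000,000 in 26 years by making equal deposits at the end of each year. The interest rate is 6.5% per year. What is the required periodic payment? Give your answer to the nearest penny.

£31,389.60

Level ordinary annuity; solve FV = PMT × [((1+r)^n − 1)/r] for PMT.
Periodic rate r = 0.065 per year.
With n = 26: PMT = 2,000,000 / ([((1+r)^n − 1)/r]) = £31,389.60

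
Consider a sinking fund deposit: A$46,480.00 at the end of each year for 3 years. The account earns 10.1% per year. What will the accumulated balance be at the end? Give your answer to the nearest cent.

A$153,997.58

This is an ordinary annuity: 3 deposits of A$46,480.00 at the end of each year.
Periodic rate r = 0.101 per year.
FV = PMT × [((1+r)^n − 1)/r] = 46,480 × [(1+r)^3 − 1] / r = A$153,997.58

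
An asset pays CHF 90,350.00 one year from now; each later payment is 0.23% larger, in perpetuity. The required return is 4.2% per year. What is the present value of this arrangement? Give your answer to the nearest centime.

Periodic rate r = 0.042 per year.
Growing perpetuity (Gordon): PV = PMT₁ / (r − g) = 90,350 / (r − 0.0023) = CHF 2,275,818.64.

CHF 2,275,818.64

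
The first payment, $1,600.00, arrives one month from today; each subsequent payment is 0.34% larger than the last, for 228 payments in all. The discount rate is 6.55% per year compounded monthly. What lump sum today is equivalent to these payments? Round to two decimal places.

Periodic rate r = 0.0655/12 per month; n is counted in months.
Growing ordinary annuity: PV = PMT₁ × [1 − ((1+g)/(1+r))^n] / (r − g) = 1,600 × [1 − ((1+0.0034)/(1+r))^228] / (r − 0.0034) = $290,148.94.

$290,148.94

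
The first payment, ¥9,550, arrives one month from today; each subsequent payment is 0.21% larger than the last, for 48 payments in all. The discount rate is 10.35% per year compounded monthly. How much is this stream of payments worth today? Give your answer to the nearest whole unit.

¥391,769

Periodic rate r = 0.1035/12 per month; n is counted in months.
Growing ordinary annuity: PV = PMT₁ × [1 − ((1+g)/(1+r))^n] / (r − g) = 9,550 × [1 − ((1+0.0021)/(1+r))^48] / (r − 0.0021) = ¥391,769.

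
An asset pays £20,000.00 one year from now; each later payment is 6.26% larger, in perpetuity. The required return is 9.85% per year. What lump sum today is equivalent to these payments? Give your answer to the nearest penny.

£557,103.06

Periodic rate r = 0.0985 per year.
Growing perpetuity (Gordon): PV = PMT₁ / (r − g) = 20,000 / (r − 0.0626) = £557,103.06.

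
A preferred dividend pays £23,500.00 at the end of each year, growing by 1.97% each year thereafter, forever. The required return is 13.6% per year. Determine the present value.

Periodic rate r = 0.136 per year.
Growing perpetuity (Gordon): PV = PMT₁ / (r − g) = 23,500 / (r − 0.0197) = £202,063.63.

£202,063.63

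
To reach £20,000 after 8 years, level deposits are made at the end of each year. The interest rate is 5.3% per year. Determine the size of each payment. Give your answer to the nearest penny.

£2,072.07

Level ordinary annuity; solve FV = PMT × [((1+r)^n − 1)/r] for PMT.
Periodic rate r = 0.053 per year.
With n = 8: PMT = 20,000 / ([((1+r)^n − 1)/r]) = £2,072.07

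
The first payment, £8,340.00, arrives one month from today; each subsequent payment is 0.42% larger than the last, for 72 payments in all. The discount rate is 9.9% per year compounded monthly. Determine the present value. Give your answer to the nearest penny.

£518,076.84

Periodic rate r = 0.099/12 per month; n is counted in months.
Growing ordinary annuity: PV = PMT₁ × [1 − ((1+g)/(1+r))^n] / (r − g) = 8,340 × [1 − ((1+0.0042)/(1+r))^72] / (r − 0.0042) = £518,076.84.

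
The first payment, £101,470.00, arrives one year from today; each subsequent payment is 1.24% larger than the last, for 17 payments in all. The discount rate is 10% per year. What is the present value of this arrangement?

£875,751.51

Periodic rate r = 0.1 per year.
Growing ordinary annuity: PV = PMT₁ × [1 − ((1+g)/(1+r))^n] / (r − g) = 101,470 × [1 − ((1+0.0124)/(1+r))^17] / (r − 0.0124) = £875,751.51.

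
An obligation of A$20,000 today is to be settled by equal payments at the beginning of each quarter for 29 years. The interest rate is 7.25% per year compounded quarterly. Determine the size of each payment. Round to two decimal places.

Level annuity due; solve PV = PMT × [(1 − (1+r)^−n)/r] × (1+r) for PMT.
Periodic rate r = 0.0725/4 per quarter; n is counted in quarters.
With n = 116: PMT = 20,000 / ([(1 − (1+r)^−n)/r] × (1+r)) = A$406.67

A$406.67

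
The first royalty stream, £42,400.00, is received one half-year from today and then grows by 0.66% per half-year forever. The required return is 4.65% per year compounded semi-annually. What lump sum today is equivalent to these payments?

Periodic rate r = 0.0465/2 per half-year.
Growing perpetuity (Gordon): PV = PMT₁ / (r − g) = 42,400 / (r − 0.0066) = £2,546,546.55.

£2,546,546.55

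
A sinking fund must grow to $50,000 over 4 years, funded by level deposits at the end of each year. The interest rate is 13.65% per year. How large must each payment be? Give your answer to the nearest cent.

$10,212.27

Level ordinary annuity; solve FV = PMT × [((1+r)^n − 1)/r] for PMT.
Periodic rate r = 0.1365 per year.
With n = 4: PMT = 50,000 / ([((1+r)^n − 1)/r]) = $10,212.27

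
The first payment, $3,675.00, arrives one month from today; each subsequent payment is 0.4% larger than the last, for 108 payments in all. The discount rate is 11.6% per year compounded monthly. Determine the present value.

$295,391.25

Periodic rate r = 0.116/12 per month; n is counted in months.
Growing ordinary annuity: PV = PMT₁ × [1 − ((1+g)/(1+r))^n] / (r − g) = 3,675 × [1 − ((1+0.004)/(1+r))^108] / (r − 0.004) = $295,391.25.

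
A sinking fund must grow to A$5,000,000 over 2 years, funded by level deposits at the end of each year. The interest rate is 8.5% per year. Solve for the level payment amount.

A$2,398,081.53

Level ordinary annuity; solve FV = PMT × [((1+r)^n − 1)/r] for PMT.
Periodic rate r = 0.085 per year.
With n = 2: PMT = 5,000,000 / ([((1+r)^n − 1)/r]) = A$2,398,081.53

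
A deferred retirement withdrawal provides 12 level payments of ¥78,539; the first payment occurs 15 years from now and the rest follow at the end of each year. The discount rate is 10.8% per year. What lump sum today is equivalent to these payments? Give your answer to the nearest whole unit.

Ordinary annuity of 12 payments, first payment at period 15.
Periodic rate r = 0.108 per year.
The ordinary-annuity PV formula values the stream one period before the first payment (period 14); discount that back 14 periods:
PV₀ = 78,539 × [1 − (1+r)^−12] / r × (1+r)^−14 = ¥122,484

¥122,484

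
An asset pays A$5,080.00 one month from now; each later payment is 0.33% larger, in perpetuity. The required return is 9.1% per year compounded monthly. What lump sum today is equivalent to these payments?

A$1,185,992.22

Periodic rate r = 0.091/12 per month.
Growing perpetuity (Gordon): PV = PMT₁ / (r − g) = 5,080 / (r − 0.0033) = A$1,185,992.22.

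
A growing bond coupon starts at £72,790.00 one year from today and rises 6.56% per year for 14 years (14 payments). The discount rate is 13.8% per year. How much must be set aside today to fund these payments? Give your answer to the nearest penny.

£604,833.32

Periodic rate r = 0.138 per year.
Growing ordinary annuity: PV = PMT₁ × [1 − ((1+g)/(1+r))^n] / (r − g) = 72,790 × [1 − ((1+0.0656)/(1+r))^14] / (r − 0.0656) = £604,833.32.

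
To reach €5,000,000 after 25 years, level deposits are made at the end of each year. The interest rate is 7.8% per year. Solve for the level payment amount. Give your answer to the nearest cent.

Level ordinary annuity; solve FV = PMT × [((1+r)^n − 1)/r] for PMT.
Periodic rate r = 0.078 per year.
With n = 25: PMT = 5,000,000 / ([((1+r)^n − 1)/r]) = €70,417.92

€70,417.92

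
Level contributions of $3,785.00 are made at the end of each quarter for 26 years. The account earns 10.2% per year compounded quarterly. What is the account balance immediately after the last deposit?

This is an ordinary annuity: 104 deposits of $3,785.00 at the end of each quarter.
Periodic rate r = 0.102/4 per quarter; n is counted in quarters.
FV = PMT × [((1+r)^n − 1)/r] = 3,785 × [(1+r)^104 − 1] / r = $1,887,836.14

$1,887,836.14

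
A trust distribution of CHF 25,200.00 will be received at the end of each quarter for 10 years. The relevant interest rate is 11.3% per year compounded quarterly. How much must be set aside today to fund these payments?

This is an ordinary annuity: 40 payments of CHF 25,200.00 at the end of each quarter.
Periodic rate r = 0.113/4 per quarter; n is counted in quarters.
PV = PMT × [(1 − (1+r)^−n)/r] = 25,200 × [1 − (1+r)^−40] / r = CHF 599,328.23

CHF 599,328.23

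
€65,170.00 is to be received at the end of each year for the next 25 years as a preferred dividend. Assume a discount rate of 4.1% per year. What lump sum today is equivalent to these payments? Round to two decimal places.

This is an ordinary annuity: 25 payments of €65,170.00 at the end of each year.
Periodic rate r = 0.041 per year.
PV = PMT × [(1 − (1+r)^−n)/r] = 65,170 × [1 − (1+r)^−25] / r = €1,007,414.84

€1,007,414.84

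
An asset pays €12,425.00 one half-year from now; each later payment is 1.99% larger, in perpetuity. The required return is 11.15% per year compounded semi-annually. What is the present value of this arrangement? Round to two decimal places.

Periodic rate r = 0.1115/2 per half-year.
Growing perpetuity (Gordon): PV = PMT₁ / (r − g) = 12,425 / (r − 0.0199) = €346,582.98.

€346,582.98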